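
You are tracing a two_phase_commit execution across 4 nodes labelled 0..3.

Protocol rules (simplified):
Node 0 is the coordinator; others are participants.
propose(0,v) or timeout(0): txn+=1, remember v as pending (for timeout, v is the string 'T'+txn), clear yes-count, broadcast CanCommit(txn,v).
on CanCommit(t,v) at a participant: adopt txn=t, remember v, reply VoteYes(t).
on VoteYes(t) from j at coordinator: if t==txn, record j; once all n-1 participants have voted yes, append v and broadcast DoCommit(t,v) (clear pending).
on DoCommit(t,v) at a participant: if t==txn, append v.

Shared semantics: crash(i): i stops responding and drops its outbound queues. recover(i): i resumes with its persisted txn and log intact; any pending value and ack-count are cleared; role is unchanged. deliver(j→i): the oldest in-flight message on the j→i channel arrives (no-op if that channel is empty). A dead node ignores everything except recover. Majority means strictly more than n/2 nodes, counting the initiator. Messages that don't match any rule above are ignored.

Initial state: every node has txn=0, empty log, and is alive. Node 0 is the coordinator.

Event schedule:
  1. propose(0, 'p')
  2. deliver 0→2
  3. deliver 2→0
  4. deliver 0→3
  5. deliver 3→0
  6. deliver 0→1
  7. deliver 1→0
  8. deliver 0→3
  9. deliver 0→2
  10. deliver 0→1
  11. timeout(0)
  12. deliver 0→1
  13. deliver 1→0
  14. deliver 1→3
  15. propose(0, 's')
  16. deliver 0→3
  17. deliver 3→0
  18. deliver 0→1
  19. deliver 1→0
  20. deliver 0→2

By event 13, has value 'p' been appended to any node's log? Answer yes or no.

after 1 — propose(0,'p'): n0:coor/t1/[-]
after 2 — deliver 0→2: n2:part/t1/[-]
after 3 — deliver 2→0: ·
after 4 — deliver 0→3: n3:part/t1/[-]
after 5 — deliver 3→0: ·
after 6 — deliver 0→1: n1:part/t1/[-]
after 7 — deliver 1→0: n0:coor/t1/[p]
after 8 — deliver 0→3: n3:part/t1/[p]
after 9 — deliver 0→2: n2:part/t1/[p]
after 10 — deliver 0→1: n1:part/t1/[p]
after 11 — timeout(0): n0:coor/t2/[p]
after 12 — deliver 0→1: n1:part/t2/[p]
after 13 — deliver 1→0: ·

yes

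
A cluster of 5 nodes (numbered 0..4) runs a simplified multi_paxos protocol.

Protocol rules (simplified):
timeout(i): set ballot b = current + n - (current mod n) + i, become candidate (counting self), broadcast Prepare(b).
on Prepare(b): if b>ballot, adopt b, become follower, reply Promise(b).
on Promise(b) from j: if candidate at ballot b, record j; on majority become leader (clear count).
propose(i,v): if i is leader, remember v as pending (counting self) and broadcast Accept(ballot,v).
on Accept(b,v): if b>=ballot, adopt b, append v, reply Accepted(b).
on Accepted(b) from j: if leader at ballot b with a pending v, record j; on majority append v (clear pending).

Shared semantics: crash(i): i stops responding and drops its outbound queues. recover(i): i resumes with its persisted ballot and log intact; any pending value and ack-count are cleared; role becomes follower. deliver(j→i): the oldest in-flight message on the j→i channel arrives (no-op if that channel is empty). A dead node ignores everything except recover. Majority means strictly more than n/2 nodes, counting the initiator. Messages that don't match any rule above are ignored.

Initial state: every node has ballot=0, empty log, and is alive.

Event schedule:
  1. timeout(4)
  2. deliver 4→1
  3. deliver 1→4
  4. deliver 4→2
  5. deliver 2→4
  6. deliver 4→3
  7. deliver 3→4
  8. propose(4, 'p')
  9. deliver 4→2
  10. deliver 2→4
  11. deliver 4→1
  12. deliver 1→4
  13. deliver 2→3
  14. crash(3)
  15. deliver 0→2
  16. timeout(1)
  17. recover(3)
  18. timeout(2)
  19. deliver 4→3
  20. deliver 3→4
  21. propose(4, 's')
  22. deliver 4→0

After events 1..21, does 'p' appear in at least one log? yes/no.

e1 timeout(4): 4[cand,b=9,-]
e2 deliver 4→1: 1[foll,b=9,-]
e3 deliver 1→4: ·
e4 deliver 4→2: 2[foll,b=9,-]
e5 deliver 2→4: 4[lead,b=9,-]
e6 deliver 4→3: 3[foll,b=9,-]
e7 deliver 3→4: ·
e8 propose(4,'p'): ·
e9 deliver 4→2: 2[foll,b=9,p]
e10 deliver 2→4: ·
e11 deliver 4→1: 1[foll,b=9,p]
e12 deliver 1→4: 4[lead,b=9,p]
e13 deliver 2→3: ·
e14 crash(3): 3[✗foll,b=9,-]
e15 deliver 0→2: ·
e16 timeout(1): 1[cand,b=11,p]
e17 recover(3): 3[foll,b=9,-]
e18 timeout(2): 2[cand,b=12,p]
e19 deliver 4→3: 3[foll,b=9,p]
e20 deliver 3→4: ·
e21 propose(4,'s'): ·

yes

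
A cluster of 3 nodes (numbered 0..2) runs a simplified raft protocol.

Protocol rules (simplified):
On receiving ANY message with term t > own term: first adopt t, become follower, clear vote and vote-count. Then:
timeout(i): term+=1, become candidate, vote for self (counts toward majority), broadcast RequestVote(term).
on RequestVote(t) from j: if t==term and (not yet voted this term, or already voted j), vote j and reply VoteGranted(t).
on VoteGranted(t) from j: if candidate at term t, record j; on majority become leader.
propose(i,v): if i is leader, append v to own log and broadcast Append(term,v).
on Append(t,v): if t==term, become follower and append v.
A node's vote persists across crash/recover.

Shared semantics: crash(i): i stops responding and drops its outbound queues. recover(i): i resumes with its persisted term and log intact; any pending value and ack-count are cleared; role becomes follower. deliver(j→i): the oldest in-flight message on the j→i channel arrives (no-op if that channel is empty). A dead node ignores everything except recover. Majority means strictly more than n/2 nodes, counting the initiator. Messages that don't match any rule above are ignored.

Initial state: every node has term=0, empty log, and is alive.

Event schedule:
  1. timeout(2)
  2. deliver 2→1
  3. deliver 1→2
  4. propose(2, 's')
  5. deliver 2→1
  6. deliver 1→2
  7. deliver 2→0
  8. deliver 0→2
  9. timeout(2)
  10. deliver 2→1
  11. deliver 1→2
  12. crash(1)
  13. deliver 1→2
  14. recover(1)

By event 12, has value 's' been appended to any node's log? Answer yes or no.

e1 timeout(2): 2[cand,t=1,-]
e2 deliver 2→1: 1[foll,t=1,-]
e3 deliver 1→2: 2[lead,t=1,-]
e4 propose(2,'s'): 2[lead,t=1,s]
e5 deliver 2→1: 1[foll,t=1,s]
e6 deliver 1→2: ·
e7 deliver 2→0: 0[foll,t=1,-]
e8 deliver 0→2: ·
e9 timeout(2): 2[cand,t=2,s]
e10 deliver 2→1: 1[foll,t=2,s]
e11 deliver 1→2: 2[lead,t=2,s]
e12 crash(1): 1[✗foll,t=2,s]

yes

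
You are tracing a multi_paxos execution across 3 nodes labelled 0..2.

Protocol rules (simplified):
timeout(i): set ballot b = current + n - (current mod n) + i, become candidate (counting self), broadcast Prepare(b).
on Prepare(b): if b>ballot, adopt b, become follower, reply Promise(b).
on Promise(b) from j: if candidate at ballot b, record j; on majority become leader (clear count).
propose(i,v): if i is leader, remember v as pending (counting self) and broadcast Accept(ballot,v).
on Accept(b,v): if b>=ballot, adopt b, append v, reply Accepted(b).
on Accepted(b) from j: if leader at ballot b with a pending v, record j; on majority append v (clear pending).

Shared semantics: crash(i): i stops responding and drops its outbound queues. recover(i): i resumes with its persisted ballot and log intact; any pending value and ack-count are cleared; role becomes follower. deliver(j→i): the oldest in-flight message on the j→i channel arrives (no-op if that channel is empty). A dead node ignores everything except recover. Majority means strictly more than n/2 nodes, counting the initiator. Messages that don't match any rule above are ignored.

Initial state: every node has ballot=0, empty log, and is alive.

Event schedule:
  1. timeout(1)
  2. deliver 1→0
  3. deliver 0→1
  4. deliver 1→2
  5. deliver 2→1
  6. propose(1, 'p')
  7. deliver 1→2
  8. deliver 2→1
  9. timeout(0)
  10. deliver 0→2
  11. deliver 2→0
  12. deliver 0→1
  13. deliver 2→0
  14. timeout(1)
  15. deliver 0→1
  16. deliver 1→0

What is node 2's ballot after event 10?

6

after 1 — timeout(1): n1:cand/b4/[-]
after 2 — deliver 1→0: n0:foll/b4/[-]
after 3 — deliver 0→1: n1:lead/b4/[-]
after 4 — deliver 1→2: n2:foll/b4/[-]
after 5 — deliver 2→1: ·
after 6 — propose(1,'p'): ·
after 7 — deliver 1→2: n2:foll/b4/[p]
after 8 — deliver 2→1: n1:lead/b4/[p]
after 9 — timeout(0): n0:cand/b6/[-]
after 10 — deliver 0→2: n2:foll/b6/[p]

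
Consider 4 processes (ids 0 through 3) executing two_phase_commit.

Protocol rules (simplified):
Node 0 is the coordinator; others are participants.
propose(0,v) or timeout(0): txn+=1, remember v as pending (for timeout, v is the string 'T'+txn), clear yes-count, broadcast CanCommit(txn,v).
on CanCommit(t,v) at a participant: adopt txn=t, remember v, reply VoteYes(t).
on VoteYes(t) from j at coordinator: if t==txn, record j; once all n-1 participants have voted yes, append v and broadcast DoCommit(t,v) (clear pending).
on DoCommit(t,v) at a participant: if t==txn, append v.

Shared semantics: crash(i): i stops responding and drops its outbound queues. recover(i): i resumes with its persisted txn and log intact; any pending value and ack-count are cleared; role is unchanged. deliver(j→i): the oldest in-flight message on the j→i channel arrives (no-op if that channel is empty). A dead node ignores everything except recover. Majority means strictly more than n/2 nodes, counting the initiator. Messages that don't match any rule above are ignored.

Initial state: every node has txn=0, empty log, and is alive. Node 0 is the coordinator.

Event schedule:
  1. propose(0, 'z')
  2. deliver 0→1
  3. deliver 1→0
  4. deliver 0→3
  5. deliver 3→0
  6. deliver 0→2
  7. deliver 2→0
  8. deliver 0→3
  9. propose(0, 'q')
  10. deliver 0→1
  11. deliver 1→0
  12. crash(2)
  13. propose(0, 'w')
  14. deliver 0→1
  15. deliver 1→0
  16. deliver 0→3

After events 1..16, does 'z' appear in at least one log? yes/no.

e1 propose(0,'z'): 0[coor,t=1,-]
e2 deliver 0→1: 1[part,t=1,-]
e3 deliver 1→0: ·
e4 deliver 0→3: 3[part,t=1,-]
e5 deliver 3→0: ·
e6 deliver 0→2: 2[part,t=1,-]
e7 deliver 2→0: 0[coor,t=1,z]
e8 deliver 0→3: 3[part,t=1,z]
e9 propose(0,'q'): 0[coor,t=2,z]
e10 deliver 0→1: 1[part,t=1,z]
e11 deliver 1→0: ·
e12 crash(2): 2[✗part,t=1,-]
e13 propose(0,'w'): 0[coor,t=3,z]
e14 deliver 0→1: 1[part,t=2,z]
e15 deliver 1→0: ·
e16 deliver 0→3: 3[part,t=2,z]

yes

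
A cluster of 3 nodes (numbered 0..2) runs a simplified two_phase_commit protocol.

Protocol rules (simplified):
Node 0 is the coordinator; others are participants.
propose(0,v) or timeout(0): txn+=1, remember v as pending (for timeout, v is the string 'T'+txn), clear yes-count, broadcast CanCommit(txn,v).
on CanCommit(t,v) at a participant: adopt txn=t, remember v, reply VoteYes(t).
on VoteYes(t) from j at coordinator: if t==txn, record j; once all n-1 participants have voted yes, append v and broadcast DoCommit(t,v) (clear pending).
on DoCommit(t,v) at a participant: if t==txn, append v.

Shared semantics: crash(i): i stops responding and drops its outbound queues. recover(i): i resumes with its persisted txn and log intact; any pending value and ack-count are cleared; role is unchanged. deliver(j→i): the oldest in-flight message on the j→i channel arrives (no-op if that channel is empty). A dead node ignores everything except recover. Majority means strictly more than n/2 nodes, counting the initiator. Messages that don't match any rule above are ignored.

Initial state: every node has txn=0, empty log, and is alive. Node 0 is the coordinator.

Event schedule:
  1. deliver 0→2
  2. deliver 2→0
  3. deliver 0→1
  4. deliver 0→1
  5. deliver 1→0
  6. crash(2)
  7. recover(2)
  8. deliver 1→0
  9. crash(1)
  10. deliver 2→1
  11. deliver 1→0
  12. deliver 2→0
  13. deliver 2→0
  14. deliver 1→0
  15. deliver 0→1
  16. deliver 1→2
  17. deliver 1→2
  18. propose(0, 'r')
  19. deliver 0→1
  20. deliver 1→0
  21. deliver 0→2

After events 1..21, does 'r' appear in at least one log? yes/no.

1. deliver 0→2:  nop
2. deliver 2→0:  nop
3. deliver 0→1:  nop
4. deliver 0→1:  nop
5. deliver 1→0:  nop
6. crash(2):  <2:✗part t0 ->
7. recover(2):  <2:part t0 ->
8. deliver 1→0:  nop
9. crash(1):  <1:✗part t0 ->
10. deliver 2→1:  nop
11. deliver 1→0:  nop
12. deliver 2→0:  nop
13. deliver 2→0:  nop
14. deliver 1→0:  nop
15. deliver 0→1:  nop
16. deliver 1→2:  nop
17. deliver 1→2:  nop
18. propose(0,'r'):  <0:coor t1 ->
19. deliver 0→1:  nop
20. deliver 1→0:  nop
21. deliver 0→2:  <2:part t1 ->

no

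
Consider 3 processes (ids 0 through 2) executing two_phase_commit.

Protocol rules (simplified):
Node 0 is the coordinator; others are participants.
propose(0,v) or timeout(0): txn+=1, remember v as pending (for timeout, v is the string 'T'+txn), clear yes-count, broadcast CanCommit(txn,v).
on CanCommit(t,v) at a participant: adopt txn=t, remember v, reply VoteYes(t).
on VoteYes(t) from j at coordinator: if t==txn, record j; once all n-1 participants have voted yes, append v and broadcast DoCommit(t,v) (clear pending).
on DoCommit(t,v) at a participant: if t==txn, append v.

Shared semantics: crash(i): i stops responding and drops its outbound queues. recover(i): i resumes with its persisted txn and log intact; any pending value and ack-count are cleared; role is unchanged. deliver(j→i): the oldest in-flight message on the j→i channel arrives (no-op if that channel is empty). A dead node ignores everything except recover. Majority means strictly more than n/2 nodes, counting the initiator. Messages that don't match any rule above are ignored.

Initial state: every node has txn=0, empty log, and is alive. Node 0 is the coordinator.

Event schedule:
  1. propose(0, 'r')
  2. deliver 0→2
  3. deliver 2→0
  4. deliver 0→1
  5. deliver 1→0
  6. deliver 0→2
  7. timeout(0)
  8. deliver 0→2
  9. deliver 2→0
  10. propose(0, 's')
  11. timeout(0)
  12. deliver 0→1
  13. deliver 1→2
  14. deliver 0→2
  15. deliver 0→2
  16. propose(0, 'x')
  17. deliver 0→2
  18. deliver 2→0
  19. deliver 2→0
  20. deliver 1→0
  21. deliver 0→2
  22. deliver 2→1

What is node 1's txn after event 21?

step 1 propose(0,'r'): 0={coor,t=1,log=-}
step 2 deliver 0→2: 2={part,t=1,log=-}
step 3 deliver 2→0: —
step 4 deliver 0→1: 1={part,t=1,log=-}
step 5 deliver 1→0: 0={coor,t=1,log=r}
step 6 deliver 0→2: 2={part,t=1,log=r}
step 7 timeout(0): 0={coor,t=2,log=r}
step 8 deliver 0→2: 2={part,t=2,log=r}
step 9 deliver 2→0: —
step 10 propose(0,'s'): 0={coor,t=3,log=r}
step 11 timeout(0): 0={coor,t=4,log=r}
step 12 deliver 0→1: 1={part,t=1,log=r}
step 13 deliver 1→2: —
step 14 deliver 0→2: 2={part,t=3,log=r}
step 15 deliver 0→2: 2={part,t=4,log=r}
step 16 propose(0,'x'): 0={coor,t=5,log=r}
step 17 deliver 0→2: 2={part,t=5,log=r}
step 18 deliver 2→0: —
step 19 deliver 2→0: —
step 20 deliver 1→0: —
step 21 deliver 0→2: —

1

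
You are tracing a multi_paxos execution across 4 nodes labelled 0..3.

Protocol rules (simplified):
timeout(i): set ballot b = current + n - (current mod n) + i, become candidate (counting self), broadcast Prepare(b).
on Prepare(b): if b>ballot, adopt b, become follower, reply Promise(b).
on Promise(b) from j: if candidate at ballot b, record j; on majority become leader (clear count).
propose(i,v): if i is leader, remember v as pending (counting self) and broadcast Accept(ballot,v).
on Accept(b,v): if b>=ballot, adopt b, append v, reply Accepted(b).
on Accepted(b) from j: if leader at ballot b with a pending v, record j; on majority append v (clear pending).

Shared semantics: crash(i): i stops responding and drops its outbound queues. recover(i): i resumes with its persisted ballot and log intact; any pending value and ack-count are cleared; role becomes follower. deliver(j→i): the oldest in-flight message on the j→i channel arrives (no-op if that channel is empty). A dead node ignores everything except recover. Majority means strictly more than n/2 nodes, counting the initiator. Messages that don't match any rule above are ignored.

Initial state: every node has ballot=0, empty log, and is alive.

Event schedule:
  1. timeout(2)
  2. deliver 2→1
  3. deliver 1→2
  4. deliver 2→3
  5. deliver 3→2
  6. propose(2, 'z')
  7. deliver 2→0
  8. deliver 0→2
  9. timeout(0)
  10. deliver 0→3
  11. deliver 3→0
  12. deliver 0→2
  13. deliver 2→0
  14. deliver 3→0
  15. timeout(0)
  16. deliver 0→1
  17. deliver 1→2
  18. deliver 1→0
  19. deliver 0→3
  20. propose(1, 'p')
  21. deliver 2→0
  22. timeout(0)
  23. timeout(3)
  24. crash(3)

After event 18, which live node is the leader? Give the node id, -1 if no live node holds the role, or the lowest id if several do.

step 1 timeout(2): 2={cand,b=6,log=-}
step 2 deliver 2→1: 1={foll,b=6,log=-}
step 3 deliver 1→2: —
step 4 deliver 2→3: 3={foll,b=6,log=-}
step 5 deliver 3→2: 2={lead,b=6,log=-}
step 6 propose(2,'z'): —
step 7 deliver 2→0: 0={foll,b=6,log=-}
step 8 deliver 0→2: —
step 9 timeout(0): 0={cand,b=8,log=-}
step 10 deliver 0→3: 3={foll,b=8,log=-}
step 11 deliver 3→0: —
step 12 deliver 0→2: 2={foll,b=8,log=-}
step 13 deliver 2→0: —
step 14 deliver 3→0: —
step 15 timeout(0): 0={cand,b=12,log=-}
step 16 deliver 0→1: 1={foll,b=8,log=-}
step 17 deliver 1→2: —
step 18 deliver 1→0: —

-1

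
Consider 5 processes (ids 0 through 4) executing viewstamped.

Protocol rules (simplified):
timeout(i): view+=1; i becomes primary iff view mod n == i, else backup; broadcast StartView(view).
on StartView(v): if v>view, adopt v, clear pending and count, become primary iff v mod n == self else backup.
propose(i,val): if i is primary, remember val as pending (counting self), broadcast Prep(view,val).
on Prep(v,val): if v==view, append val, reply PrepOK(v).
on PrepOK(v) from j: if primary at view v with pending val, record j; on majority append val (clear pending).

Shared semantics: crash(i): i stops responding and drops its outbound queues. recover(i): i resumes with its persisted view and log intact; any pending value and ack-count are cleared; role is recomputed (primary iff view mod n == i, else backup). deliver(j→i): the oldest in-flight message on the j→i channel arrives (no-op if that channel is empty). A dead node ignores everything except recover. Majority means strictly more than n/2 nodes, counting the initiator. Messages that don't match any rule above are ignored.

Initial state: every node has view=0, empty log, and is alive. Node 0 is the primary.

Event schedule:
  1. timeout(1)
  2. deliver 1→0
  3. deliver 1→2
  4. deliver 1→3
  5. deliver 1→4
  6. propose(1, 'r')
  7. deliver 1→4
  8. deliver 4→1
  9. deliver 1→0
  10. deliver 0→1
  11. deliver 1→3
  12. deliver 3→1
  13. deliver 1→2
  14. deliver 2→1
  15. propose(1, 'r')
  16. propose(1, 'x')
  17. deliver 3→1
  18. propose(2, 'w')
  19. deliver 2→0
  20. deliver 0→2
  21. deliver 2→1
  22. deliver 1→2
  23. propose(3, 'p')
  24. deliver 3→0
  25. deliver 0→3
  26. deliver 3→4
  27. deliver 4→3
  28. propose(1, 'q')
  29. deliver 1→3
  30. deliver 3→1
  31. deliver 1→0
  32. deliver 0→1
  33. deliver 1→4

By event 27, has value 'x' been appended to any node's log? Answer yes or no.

1. timeout(1):  <1:prim v1 ->
2. deliver 1→0:  <0:back v1 ->
3. deliver 1→2:  <2:back v1 ->
4. deliver 1→3:  <3:back v1 ->
5. deliver 1→4:  <4:back v1 ->
6. propose(1,'r'):  nop
7. deliver 1→4:  <4:back v1 r>
8. deliver 4→1:  nop
9. deliver 1→0:  <0:back v1 r>
10. deliver 0→1:  <1:prim v1 r>
11. deliver 1→3:  <3:back v1 r>
12. deliver 3→1:  nop
13. deliver 1→2:  <2:back v1 r>
14. deliver 2→1:  nop
15. propose(1,'r'):  nop
16. propose(1,'x'):  nop
17. deliver 3→1:  nop
18. propose(2,'w'):  nop
19. deliver 2→0:  nop
20. deliver 0→2:  nop
21. deliver 2→1:  nop
22. deliver 1→2:  <2:back v1 r,r>
23. propose(3,'p'):  nop
24. deliver 3→0:  nop
25. deliver 0→3:  nop
26. deliver 3→4:  nop
27. deliver 4→3:  nop

no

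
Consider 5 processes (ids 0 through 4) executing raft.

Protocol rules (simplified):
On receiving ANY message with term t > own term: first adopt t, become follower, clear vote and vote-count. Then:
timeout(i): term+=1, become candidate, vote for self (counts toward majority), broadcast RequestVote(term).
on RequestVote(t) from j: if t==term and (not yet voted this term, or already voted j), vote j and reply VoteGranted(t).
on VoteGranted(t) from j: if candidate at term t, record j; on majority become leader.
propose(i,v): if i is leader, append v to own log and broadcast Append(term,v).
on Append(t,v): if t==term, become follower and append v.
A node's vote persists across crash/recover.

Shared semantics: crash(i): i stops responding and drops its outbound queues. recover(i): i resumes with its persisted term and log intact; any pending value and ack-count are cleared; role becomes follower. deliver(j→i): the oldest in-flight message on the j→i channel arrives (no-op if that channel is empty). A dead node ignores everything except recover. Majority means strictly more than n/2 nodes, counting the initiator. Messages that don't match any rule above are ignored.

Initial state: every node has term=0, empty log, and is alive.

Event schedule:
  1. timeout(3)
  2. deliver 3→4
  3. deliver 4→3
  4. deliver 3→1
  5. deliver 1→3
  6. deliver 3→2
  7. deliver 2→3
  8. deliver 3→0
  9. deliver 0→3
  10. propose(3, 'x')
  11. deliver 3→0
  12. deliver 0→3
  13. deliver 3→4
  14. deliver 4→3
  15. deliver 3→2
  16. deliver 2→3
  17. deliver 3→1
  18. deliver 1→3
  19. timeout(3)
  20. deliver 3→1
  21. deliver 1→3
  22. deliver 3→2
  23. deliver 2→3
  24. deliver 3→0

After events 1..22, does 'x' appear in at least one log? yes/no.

yes

e1 timeout(3): 3[cand,t=1,-]
e2 deliver 3→4: 4[foll,t=1,-]
e3 deliver 4→3: ·
e4 deliver 3→1: 1[foll,t=1,-]
e5 deliver 1→3: 3[lead,t=1,-]
e6 deliver 3→2: 2[foll,t=1,-]
e7 deliver 2→3: ·
e8 deliver 3→0: 0[foll,t=1,-]
e9 deliver 0→3: ·
e10 propose(3,'x'): 3[lead,t=1,x]
e11 deliver 3→0: 0[foll,t=1,x]
e12 deliver 0→3: ·
e13 deliver 3→4: 4[foll,t=1,x]
e14 deliver 4→3: ·
e15 deliver 3→2: 2[foll,t=1,x]
e16 deliver 2→3: ·
e17 deliver 3→1: 1[foll,t=1,x]
e18 deliver 1→3: ·
e19 timeout(3): 3[cand,t=2,x]
e20 deliver 3→1: 1[foll,t=2,x]
e21 deliver 1→3: ·
e22 deliver 3→2: 2[foll,t=2,x]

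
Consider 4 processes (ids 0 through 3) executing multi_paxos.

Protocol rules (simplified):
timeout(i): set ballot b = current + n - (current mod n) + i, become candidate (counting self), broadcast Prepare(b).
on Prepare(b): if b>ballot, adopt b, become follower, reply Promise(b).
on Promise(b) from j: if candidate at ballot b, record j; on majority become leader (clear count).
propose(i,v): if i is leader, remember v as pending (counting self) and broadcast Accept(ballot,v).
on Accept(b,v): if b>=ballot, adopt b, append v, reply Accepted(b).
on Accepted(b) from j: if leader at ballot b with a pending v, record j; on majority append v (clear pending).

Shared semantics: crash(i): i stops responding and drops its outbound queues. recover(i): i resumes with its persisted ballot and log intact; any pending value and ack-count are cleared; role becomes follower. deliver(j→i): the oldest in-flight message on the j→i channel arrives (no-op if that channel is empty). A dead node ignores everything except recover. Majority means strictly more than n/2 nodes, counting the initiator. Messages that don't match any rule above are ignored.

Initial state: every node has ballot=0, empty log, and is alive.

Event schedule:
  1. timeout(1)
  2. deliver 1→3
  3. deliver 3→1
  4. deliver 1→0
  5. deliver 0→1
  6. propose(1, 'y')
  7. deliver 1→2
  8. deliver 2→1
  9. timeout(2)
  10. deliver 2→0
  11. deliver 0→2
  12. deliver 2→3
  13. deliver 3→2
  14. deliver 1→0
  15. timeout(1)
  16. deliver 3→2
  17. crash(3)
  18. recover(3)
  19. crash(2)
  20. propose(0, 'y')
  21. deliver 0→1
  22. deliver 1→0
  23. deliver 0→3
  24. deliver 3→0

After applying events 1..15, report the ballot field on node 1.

[1] timeout(1) → N1(cand b5 [-])
[2] deliver 1→3 → N3(foll b5 [-])
[3] deliver 3→1 → ∅
[4] deliver 1→0 → N0(foll b5 [-])
[5] deliver 0→1 → N1(lead b5 [-])
[6] propose(1,'y') → ∅
[7] deliver 1→2 → N2(foll b5 [-])
[8] deliver 2→1 → ∅
[9] timeout(2) → N2(cand b10 [-])
[10] deliver 2→0 → N0(foll b10 [-])
[11] deliver 0→2 → ∅
[12] deliver 2→3 → N3(foll b10 [-])
[13] deliver 3→2 → N2(lead b10 [-])
[14] deliver 1→0 → ∅
[15] timeout(1) → N1(cand b9 [-])

9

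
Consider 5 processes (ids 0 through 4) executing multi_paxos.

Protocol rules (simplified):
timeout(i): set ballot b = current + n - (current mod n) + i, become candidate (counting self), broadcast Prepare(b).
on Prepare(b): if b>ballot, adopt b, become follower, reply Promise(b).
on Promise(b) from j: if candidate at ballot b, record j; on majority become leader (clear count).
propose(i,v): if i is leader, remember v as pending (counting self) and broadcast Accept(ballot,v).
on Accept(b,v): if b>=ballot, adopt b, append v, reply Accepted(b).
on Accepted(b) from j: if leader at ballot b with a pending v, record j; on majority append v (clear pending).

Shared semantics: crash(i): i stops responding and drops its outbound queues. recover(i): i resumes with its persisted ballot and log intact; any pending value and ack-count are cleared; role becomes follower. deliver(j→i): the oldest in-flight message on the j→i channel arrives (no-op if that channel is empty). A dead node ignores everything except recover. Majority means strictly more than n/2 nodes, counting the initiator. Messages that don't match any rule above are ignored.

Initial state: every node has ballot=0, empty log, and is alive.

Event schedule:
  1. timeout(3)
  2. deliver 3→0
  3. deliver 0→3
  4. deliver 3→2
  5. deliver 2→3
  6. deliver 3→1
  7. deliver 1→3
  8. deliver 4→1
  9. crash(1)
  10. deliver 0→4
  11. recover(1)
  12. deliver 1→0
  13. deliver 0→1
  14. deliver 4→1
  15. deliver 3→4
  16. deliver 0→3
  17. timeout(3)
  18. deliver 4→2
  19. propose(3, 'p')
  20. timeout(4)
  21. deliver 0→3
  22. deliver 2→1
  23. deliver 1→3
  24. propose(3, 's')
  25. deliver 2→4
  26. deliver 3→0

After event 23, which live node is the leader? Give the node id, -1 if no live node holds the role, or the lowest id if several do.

-1

1. timeout(3):  <3:cand b8 ->
2. deliver 3→0:  <0:foll b8 ->
3. deliver 0→3:  nop
4. deliver 3→2:  <2:foll b8 ->
5. deliver 2→3:  <3:lead b8 ->
6. deliver 3→1:  <1:foll b8 ->
7. deliver 1→3:  nop
8. deliver 4→1:  nop
9. crash(1):  <1:✗foll b8 ->
10. deliver 0→4:  nop
11. recover(1):  <1:foll b8 ->
12. deliver 1→0:  nop
13. deliver 0→1:  nop
14. deliver 4→1:  nop
15. deliver 3→4:  <4:foll b8 ->
16. deliver 0→3:  nop
17. timeout(3):  <3:cand b13 ->
18. deliver 4→2:  nop
19. propose(3,'p'):  nop
20. timeout(4):  <4:cand b14 ->
21. deliver 0→3:  nop
22. deliver 2→1:  nop
23. deliver 1→3:  nop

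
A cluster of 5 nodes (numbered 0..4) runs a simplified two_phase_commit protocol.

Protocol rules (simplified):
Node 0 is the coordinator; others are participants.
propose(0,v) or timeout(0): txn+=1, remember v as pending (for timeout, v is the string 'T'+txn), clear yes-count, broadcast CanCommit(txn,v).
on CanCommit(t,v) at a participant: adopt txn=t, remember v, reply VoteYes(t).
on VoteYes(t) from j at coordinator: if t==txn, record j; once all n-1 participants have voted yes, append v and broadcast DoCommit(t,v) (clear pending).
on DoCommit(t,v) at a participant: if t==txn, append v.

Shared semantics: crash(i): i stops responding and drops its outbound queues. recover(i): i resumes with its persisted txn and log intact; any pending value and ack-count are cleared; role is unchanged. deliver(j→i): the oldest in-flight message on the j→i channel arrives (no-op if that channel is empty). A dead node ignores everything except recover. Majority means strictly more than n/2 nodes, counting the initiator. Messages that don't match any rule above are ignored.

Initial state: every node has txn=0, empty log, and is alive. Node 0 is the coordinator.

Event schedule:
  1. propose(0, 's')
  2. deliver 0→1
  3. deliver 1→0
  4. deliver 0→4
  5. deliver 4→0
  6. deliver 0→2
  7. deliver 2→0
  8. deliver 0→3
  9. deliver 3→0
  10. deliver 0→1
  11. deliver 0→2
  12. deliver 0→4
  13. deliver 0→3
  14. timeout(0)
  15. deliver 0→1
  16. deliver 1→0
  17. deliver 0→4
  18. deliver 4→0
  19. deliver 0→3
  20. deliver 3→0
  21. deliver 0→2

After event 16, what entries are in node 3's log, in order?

after 1 — propose(0,'s'): n0:coor/t1/[-]
after 2 — deliver 0→1: n1:part/t1/[-]
after 3 — deliver 1→0: ·
after 4 — deliver 0→4: n4:part/t1/[-]
after 5 — deliver 4→0: ·
after 6 — deliver 0→2: n2:part/t1/[-]
after 7 — deliver 2→0: ·
after 8 — deliver 0→3: n3:part/t1/[-]
after 9 — deliver 3→0: n0:coor/t1/[s]
after 10 — deliver 0→1: n1:part/t1/[s]
after 11 — deliver 0→2: n2:part/t1/[s]
after 12 — deliver 0→4: n4:part/t1/[s]
after 13 — deliver 0→3: n3:part/t1/[s]
after 14 — timeout(0): n0:coor/t2/[s]
after 15 — deliver 0→1: n1:part/t2/[s]
after 16 — deliver 1→0: ·

s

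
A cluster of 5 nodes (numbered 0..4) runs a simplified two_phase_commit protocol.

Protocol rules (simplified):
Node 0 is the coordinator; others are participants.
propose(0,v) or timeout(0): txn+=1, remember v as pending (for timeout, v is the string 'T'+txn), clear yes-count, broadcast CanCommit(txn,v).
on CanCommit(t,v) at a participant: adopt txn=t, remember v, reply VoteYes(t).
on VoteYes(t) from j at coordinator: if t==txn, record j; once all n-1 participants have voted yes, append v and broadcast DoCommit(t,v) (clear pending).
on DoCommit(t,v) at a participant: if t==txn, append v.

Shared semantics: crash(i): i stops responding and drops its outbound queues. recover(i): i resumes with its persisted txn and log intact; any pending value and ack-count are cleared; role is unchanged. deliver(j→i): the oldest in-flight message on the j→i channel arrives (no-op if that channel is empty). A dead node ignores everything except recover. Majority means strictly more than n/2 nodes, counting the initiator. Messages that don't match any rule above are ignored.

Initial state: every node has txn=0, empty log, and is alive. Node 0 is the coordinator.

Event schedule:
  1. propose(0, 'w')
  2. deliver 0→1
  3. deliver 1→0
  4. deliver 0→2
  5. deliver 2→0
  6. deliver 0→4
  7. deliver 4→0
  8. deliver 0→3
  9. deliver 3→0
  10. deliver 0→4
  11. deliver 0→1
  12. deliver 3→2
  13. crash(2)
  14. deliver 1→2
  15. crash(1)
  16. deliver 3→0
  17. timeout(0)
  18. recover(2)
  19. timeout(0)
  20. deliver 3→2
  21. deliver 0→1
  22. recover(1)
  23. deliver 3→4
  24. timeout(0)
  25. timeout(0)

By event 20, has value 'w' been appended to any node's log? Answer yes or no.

1. propose(0,'w'):  <0:coor t1 ->
2. deliver 0→1:  <1:part t1 ->
3. deliver 1→0:  nop
4. deliver 0→2:  <2:part t1 ->
5. deliver 2→0:  nop
6. deliver 0→4:  <4:part t1 ->
7. deliver 4→0:  nop
8. deliver 0→3:  <3:part t1 ->
9. deliver 3→0:  <0:coor t1 w>
10. deliver 0→4:  <4:part t1 w>
11. deliver 0→1:  <1:part t1 w>
12. deliver 3→2:  nop
13. crash(2):  <2:✗part t1 ->
14. deliver 1→2:  nop
15. crash(1):  <1:✗part t1 w>
16. deliver 3→0:  nop
17. timeout(0):  <0:coor t2 w>
18. recover(2):  <2:part t1 ->
19. timeout(0):  <0:coor t3 w>
20. deliver 3→2:  nop

yes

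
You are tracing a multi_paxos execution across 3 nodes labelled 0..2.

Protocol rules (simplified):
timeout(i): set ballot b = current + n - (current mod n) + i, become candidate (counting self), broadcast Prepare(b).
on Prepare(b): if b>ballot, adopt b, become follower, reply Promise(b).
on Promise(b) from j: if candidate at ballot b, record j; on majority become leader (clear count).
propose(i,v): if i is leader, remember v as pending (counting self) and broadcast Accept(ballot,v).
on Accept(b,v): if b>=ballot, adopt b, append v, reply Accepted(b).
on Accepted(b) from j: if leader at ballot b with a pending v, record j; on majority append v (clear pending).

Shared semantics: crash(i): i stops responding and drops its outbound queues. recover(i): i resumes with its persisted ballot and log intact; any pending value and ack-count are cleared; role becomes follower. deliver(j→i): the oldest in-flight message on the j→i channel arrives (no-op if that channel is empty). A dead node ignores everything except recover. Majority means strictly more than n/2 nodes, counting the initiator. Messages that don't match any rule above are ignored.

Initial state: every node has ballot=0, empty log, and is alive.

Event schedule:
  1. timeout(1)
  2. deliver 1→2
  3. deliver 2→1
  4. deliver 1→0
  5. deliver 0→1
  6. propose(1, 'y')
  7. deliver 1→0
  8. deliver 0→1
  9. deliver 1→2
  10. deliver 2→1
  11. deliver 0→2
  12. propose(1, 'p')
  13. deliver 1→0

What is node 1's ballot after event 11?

4

1. timeout(1):  <1:cand b4 ->
2. deliver 1→2:  <2:foll b4 ->
3. deliver 2→1:  <1:lead b4 ->
4. deliver 1→0:  <0:foll b4 ->
5. deliver 0→1:  nop
6. propose(1,'y'):  nop
7. deliver 1→0:  <0:foll b4 y>
8. deliver 0→1:  <1:lead b4 y>
9. deliver 1→2:  <2:foll b4 y>
10. deliver 2→1:  nop
11. deliver 0→2:  nop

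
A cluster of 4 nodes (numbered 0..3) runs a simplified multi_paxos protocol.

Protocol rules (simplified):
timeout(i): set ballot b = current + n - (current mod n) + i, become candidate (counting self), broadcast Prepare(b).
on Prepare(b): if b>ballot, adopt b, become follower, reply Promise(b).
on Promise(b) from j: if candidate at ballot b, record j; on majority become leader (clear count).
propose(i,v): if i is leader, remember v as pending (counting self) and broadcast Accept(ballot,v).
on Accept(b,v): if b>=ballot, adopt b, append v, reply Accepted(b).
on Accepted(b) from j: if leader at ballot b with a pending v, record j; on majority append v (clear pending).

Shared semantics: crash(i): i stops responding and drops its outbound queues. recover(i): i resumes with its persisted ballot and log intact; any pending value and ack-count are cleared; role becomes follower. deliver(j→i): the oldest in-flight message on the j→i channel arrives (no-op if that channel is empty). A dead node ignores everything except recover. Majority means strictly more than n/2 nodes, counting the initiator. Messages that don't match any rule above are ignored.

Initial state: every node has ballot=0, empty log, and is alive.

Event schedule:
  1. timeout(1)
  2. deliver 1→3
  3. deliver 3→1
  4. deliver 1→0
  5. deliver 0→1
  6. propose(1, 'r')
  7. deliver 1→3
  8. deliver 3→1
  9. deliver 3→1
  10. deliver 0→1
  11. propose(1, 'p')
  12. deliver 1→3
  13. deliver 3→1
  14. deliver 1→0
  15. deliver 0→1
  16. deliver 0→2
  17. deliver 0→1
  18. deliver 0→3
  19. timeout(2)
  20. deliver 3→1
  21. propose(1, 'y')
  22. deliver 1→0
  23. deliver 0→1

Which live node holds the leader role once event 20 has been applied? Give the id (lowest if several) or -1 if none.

1

step 1 timeout(1): 1={cand,b=5,log=-}
step 2 deliver 1→3: 3={foll,b=5,log=-}
step 3 deliver 3→1: —
step 4 deliver 1→0: 0={foll,b=5,log=-}
step 5 deliver 0→1: 1={lead,b=5,log=-}
step 6 propose(1,'r'): —
step 7 deliver 1→3: 3={foll,b=5,log=r}
step 8 deliver 3→1: —
step 9 deliver 3→1: —
step 10 deliver 0→1: —
step 11 propose(1,'p'): —
step 12 deliver 1→3: 3={foll,b=5,log=r,p}
step 13 deliver 3→1: —
step 14 deliver 1→0: 0={foll,b=5,log=r}
step 15 deliver 0→1: 1={lead,b=5,log=p}
step 16 deliver 0→2: —
step 17 deliver 0→1: —
step 18 deliver 0→3: —
step 19 timeout(2): 2={cand,b=6,log=-}
step 20 deliver 3→1: —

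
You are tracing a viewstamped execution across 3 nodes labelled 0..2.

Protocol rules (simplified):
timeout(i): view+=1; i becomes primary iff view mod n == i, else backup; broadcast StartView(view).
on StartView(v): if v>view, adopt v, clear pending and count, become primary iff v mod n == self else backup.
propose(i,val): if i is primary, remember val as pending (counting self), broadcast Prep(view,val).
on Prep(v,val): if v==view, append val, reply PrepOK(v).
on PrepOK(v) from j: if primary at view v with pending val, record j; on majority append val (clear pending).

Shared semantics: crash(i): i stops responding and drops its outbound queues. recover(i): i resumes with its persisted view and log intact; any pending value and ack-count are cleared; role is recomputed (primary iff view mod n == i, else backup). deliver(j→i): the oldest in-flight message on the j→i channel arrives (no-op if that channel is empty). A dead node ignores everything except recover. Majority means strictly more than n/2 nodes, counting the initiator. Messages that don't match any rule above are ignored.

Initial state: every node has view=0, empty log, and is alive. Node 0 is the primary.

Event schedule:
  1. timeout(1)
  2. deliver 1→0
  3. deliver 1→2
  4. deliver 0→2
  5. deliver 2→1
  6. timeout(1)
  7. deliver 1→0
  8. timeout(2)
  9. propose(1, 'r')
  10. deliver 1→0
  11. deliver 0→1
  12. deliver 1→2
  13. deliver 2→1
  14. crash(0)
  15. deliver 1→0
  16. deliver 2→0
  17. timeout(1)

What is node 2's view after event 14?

e1 timeout(1): 1[prim,v=1,-]
e2 deliver 1→0: 0[back,v=1,-]
e3 deliver 1→2: 2[back,v=1,-]
e4 deliver 0→2: ·
e5 deliver 2→1: ·
e6 timeout(1): 1[back,v=2,-]
e7 deliver 1→0: 0[back,v=2,-]
e8 timeout(2): 2[prim,v=2,-]
e9 propose(1,'r'): ·
e10 deliver 1→0: ·
e11 deliver 0→1: ·
e12 deliver 1→2: ·
e13 deliver 2→1: ·
e14 crash(0): 0[✗back,v=2,-]

2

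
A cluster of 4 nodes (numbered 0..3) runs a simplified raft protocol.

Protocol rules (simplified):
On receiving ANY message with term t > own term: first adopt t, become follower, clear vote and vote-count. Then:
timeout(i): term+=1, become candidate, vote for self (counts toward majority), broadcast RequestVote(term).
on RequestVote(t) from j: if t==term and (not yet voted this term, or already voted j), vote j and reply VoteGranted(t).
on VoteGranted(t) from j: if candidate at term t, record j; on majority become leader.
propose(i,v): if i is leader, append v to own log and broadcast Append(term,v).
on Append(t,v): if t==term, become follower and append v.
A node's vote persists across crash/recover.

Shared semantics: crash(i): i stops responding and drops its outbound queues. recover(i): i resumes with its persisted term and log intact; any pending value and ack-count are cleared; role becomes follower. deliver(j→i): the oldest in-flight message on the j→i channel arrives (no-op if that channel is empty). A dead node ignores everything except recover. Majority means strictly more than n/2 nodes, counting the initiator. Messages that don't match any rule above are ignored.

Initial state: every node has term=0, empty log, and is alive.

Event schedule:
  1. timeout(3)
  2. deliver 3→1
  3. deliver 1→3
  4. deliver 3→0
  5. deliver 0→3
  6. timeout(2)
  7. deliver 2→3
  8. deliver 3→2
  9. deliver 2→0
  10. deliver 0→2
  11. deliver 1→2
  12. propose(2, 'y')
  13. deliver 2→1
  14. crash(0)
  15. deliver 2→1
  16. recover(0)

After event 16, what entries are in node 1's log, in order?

[1] timeout(3) → N3(cand t1 [-])
[2] deliver 3→1 → N1(foll t1 [-])
[3] deliver 1→3 → ∅
[4] deliver 3→0 → N0(foll t1 [-])
[5] deliver 0→3 → N3(lead t1 [-])
[6] timeout(2) → N2(cand t1 [-])
[7] deliver 2→3 → ∅
[8] deliver 3→2 → ∅
[9] deliver 2→0 → ∅
[10] deliver 0→2 → ∅
[11] deliver 1→2 → ∅
[12] propose(2,'y') → ∅
[13] deliver 2→1 → ∅
[14] crash(0) → N0(✗foll t1 [-])
[15] deliver 2→1 → ∅
[16] recover(0) → N0(foll t1 [-])

empty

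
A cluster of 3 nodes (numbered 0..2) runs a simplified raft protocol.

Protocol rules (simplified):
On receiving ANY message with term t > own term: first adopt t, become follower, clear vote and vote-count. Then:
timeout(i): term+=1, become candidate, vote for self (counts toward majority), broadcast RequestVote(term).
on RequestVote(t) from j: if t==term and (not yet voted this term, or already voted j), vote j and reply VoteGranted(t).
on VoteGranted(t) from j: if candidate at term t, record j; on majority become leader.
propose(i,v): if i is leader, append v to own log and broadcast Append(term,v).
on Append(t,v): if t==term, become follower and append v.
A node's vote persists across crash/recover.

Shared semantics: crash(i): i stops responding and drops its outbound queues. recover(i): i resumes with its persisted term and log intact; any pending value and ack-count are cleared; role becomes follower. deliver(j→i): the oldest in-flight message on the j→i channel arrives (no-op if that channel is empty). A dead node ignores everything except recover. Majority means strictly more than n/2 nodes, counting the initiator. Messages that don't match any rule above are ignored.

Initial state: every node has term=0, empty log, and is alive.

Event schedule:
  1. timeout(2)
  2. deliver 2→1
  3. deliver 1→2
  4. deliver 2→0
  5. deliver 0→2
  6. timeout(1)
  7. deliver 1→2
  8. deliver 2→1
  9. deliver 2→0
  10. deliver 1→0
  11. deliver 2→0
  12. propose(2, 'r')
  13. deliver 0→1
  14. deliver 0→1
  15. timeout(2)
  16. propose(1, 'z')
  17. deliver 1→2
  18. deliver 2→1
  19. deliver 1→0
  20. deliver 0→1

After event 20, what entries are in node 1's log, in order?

z

1. timeout(2):  <2:cand t1 ->
2. deliver 2→1:  <1:foll t1 ->
3. deliver 1→2:  <2:lead t1 ->
4. deliver 2→0:  <0:foll t1 ->
5. deliver 0→2:  nop
6. timeout(1):  <1:cand t2 ->
7. deliver 1→2:  <2:foll t2 ->
8. deliver 2→1:  <1:lead t2 ->
9. deliver 2→0:  nop
10. deliver 1→0:  <0:foll t2 ->
11. deliver 2→0:  nop
12. propose(2,'r'):  nop
13. deliver 0→1:  nop
14. deliver 0→1:  nop
15. timeout(2):  <2:cand t3 ->
16. propose(1,'z'):  <1:lead t2 z>
17. deliver 1→2:  nop
18. deliver 2→1:  <1:foll t3 z>
19. deliver 1→0:  <0:foll t2 z>
20. deliver 0→1:  nop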